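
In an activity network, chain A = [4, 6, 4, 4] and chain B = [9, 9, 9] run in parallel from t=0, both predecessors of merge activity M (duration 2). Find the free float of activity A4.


ES(A4) = sum of predecessors on chain A = 14
EF(A4) = ES + duration = 14 + 4 = 18
Successor of A4 is M. ES(M) = max(sum(A), sum(B)) = max(18, 27) = 27
Free float = ES(successor) - EF(current) = 27 - 18 = 9

9


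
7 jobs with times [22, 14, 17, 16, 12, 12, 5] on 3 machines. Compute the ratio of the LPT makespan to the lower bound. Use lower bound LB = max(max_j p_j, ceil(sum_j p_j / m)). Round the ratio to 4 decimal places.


LPT order: [22, 17, 16, 14, 12, 12, 5]
Machine loads after assignment: [34, 34, 30]
LPT makespan = 34
Lower bound = max(max_job, ceil(total/3)) = max(22, 33) = 33
Ratio = 34 / 33 = 1.0303

1.0303


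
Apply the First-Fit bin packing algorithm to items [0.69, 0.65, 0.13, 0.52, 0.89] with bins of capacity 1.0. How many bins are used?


Place items sequentially using First-Fit:
  Item 0.69 -> new Bin 1
  Item 0.65 -> new Bin 2
  Item 0.13 -> Bin 1 (now 0.82)
  Item 0.52 -> new Bin 3
  Item 0.89 -> new Bin 4
Total bins used = 4

4


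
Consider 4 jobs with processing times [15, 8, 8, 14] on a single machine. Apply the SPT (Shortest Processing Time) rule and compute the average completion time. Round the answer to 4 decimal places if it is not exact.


Sort jobs by processing time (SPT order): [8, 8, 14, 15]
Compute completion times sequentially:
  Job 1: processing = 8, completes at 8
  Job 2: processing = 8, completes at 16
  Job 3: processing = 14, completes at 30
  Job 4: processing = 15, completes at 45
Sum of completion times = 99
Average completion time = 99/4 = 24.75

24.75


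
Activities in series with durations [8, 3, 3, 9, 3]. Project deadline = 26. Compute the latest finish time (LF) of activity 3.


LF(activity 3) = deadline - sum of successor durations
Successors: activities 4 through 5 with durations [9, 3]
Sum of successor durations = 12
LF = 26 - 12 = 14

14


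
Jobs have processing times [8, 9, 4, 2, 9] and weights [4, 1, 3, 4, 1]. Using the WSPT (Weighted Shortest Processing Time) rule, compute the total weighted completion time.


Compute p/w ratios and sort ascending (WSPT): [(2, 4), (4, 3), (8, 4), (9, 1), (9, 1)]
Compute weighted completion times:
  Job (p=2,w=4): C=2, w*C=4*2=8
  Job (p=4,w=3): C=6, w*C=3*6=18
  Job (p=8,w=4): C=14, w*C=4*14=56
  Job (p=9,w=1): C=23, w*C=1*23=23
  Job (p=9,w=1): C=32, w*C=1*32=32
Total weighted completion time = 137

137


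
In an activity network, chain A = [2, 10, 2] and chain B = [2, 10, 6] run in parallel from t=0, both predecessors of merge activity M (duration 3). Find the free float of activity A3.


ES(A3) = sum of predecessors on chain A = 12
EF(A3) = ES + duration = 12 + 2 = 14
Successor of A3 is M. ES(M) = max(sum(A), sum(B)) = max(14, 18) = 18
Free float = ES(successor) - EF(current) = 18 - 14 = 4

4


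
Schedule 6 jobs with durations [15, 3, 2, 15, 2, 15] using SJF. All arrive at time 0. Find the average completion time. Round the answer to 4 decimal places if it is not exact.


SJF order (ascending): [2, 2, 3, 15, 15, 15]
Completion times:
  Job 1: burst=2, C=2
  Job 2: burst=2, C=4
  Job 3: burst=3, C=7
  Job 4: burst=15, C=22
  Job 5: burst=15, C=37
  Job 6: burst=15, C=52
Average completion = 124/6 = 20.6667

20.6667


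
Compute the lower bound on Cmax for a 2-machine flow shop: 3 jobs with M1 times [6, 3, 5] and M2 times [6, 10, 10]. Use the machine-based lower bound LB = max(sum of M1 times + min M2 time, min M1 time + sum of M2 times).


LB1 = sum(M1 times) + min(M2 times) = 14 + 6 = 20
LB2 = min(M1 times) + sum(M2 times) = 3 + 26 = 29
Lower bound = max(LB1, LB2) = max(20, 29) = 29

29


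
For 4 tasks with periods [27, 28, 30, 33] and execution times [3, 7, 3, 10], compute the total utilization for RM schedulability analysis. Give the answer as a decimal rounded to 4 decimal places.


Compute individual utilizations (exact fractions):
  Task 1: C/T = 3/27 = 1/9 (approx. 0.1111)
  Task 2: C/T = 7/28 = 1/4 (approx. 0.25)
  Task 3: C/T = 3/30 = 1/10 (approx. 0.1)
  Task 4: C/T = 10/33 (approx. 0.303)
Total utilization U = 1/9 + 1/4 + 1/10 + 10/33 = 1513/1980
Rounded to 4 decimal places: U = 0.7641
RM (Liu & Layland) bound for 4 tasks = 0.756828; compare with U = 1513/1980 (approx. 0.764141)
bound < U <= 1, so the RM sufficient condition is not met (inconclusive; an exact test such as response-time analysis is needed).

0.7641


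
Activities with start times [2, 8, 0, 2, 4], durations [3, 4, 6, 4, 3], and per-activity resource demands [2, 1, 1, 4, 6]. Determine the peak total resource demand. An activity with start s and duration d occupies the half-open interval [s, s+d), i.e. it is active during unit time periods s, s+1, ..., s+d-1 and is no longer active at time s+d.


Each activity i is active on [start_i, start_i + duration_i).
Compute total resource usage per time slot:
  t=0: active resources = [1], total = 1
  t=1: active resources = [1], total = 1
  t=2: active resources = [2, 1, 4], total = 7
  t=3: active resources = [2, 1, 4], total = 7
  t=4: active resources = [2, 1, 4, 6], total = 13
  t=5: active resources = [1, 4, 6], total = 11
  t=6: active resources = [6], total = 6
  t=7: active resources = [], total = 0
  t=8: active resources = [1], total = 1
  t=9: active resources = [1], total = 1
  t=10: active resources = [1], total = 1
  t=11: active resources = [1], total = 1
Peak resource demand = 13

13


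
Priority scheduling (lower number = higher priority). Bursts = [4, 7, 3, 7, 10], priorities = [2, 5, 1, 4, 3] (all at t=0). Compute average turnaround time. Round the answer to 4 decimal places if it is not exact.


Sort by priority (ascending = highest first):
Order: [(1, 3), (2, 4), (3, 10), (4, 7), (5, 7)]
Completion times:
  Priority 1, burst=3, C=3
  Priority 2, burst=4, C=7
  Priority 3, burst=10, C=17
  Priority 4, burst=7, C=24
  Priority 5, burst=7, C=31
Average turnaround = 82/5 = 16.4

16.4


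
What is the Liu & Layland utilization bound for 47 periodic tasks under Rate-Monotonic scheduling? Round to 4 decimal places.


Compute 2^(1/47) = 1.0148570979
Subtract 1: 1.0148570979 - 1 = 0.0148570979
Multiply by n: 47 * 0.0148570979 = 0.6982836013
Round to 4 dp: 0.6983

0.6983


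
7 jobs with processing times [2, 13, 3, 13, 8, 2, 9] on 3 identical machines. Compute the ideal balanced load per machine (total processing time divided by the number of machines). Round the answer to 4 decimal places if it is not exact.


Total processing time = 2 + 13 + 3 + 13 + 8 + 2 + 9 = 50
Number of machines = 3
Ideal balanced load = 50 / 3 = 16.6667

16.6667


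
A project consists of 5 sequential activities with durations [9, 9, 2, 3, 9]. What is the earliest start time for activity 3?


Activity 3 starts after activities 1 through 2 complete.
Predecessor durations: [9, 9]
ES = 9 + 9 = 18

18


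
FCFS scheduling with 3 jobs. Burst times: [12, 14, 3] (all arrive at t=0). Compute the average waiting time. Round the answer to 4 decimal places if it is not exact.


FCFS order (as given): [12, 14, 3]
Waiting times:
  Job 1: wait = 0
  Job 2: wait = 12
  Job 3: wait = 26
Sum of waiting times = 38
Average waiting time = 38/3 = 12.6667

12.6667


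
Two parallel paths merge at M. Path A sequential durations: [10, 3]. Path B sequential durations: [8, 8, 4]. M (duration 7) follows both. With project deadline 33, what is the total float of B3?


Forward pass: ES(B3) = sum of predecessors on chain B = 16
EF = ES + duration = 16 + 4 = 20
Backward pass: LF(M) = deadline = 33; LS(M) = 33 - 7 = 26
LF(B3) = LS(M) - sum(successors on chain B) = 26 - 0 = 26
LS = LF - duration = 26 - 4 = 22
Total float = LS - ES = 22 - 16 = 6

6


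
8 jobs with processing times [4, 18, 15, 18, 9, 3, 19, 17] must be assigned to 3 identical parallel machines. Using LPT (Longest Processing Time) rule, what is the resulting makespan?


Sort jobs in decreasing order (LPT): [19, 18, 18, 17, 15, 9, 4, 3]
Assign each job to the least loaded machine:
  Machine 1: jobs [19, 9, 4, 3], load = 35
  Machine 2: jobs [18, 17], load = 35
  Machine 3: jobs [18, 15], load = 33
Makespan = max load = 35

35


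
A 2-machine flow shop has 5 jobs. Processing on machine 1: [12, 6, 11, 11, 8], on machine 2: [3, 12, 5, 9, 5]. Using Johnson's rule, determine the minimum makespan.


Apply Johnson's rule:
  Group 1 (a <= b): [(2, 6, 12)]
  Group 2 (a > b): [(4, 11, 9), (3, 11, 5), (5, 8, 5), (1, 12, 3)]
Optimal job order: [2, 4, 3, 5, 1]
Schedule:
  Job 2: M1 done at 6, M2 done at 18
  Job 4: M1 done at 17, M2 done at 27
  Job 3: M1 done at 28, M2 done at 33
  Job 5: M1 done at 36, M2 done at 41
  Job 1: M1 done at 48, M2 done at 51
Makespan = 51

51


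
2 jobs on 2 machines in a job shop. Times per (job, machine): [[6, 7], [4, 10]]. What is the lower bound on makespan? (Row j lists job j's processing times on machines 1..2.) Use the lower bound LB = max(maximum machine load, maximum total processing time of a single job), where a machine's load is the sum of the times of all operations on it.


Machine loads:
  Machine 1: 6 + 4 = 10
  Machine 2: 7 + 10 = 17
Max machine load = 17
Job totals:
  Job 1: 13
  Job 2: 14
Max job total = 14
Lower bound = max(17, 14) = 17

17


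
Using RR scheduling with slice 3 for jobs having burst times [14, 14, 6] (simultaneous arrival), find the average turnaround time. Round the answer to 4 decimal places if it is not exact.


Time quantum = 3
Execution trace:
  J1 runs 3 units, time = 3
  J2 runs 3 units, time = 6
  J3 runs 3 units, time = 9
  J1 runs 3 units, time = 12
  J2 runs 3 units, time = 15
  J3 runs 3 units, time = 18
  J1 runs 3 units, time = 21
  J2 runs 3 units, time = 24
  J1 runs 3 units, time = 27
  J2 runs 3 units, time = 30
  J1 runs 2 units, time = 32
  J2 runs 2 units, time = 34
Finish times: [32, 34, 18]
Average turnaround = 84/3 = 28.0

28.0


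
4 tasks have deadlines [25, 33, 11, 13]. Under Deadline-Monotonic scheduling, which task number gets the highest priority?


Sort tasks by relative deadline (ascending):
  Task 3: deadline = 11
  Task 4: deadline = 13
  Task 1: deadline = 25
  Task 2: deadline = 33
Priority order (highest first): [3, 4, 1, 2]
Highest priority task = 3

3


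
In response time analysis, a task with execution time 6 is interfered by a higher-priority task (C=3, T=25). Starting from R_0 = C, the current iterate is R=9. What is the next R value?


R_next = C + ceil(R_prev / T_hp) * C_hp
ceil(9 / 25) = ceil(0.36) = 1
Interference = 1 * 3 = 3
R_next = 6 + 3 = 9
R_next = R_prev, so the iteration has converged (response time = 9).

9


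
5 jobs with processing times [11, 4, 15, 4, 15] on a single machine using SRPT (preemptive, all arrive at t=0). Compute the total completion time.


Since all jobs arrive at t=0, SRPT equals SPT ordering.
SPT order: [4, 4, 11, 15, 15]
Completion times:
  Job 1: p=4, C=4
  Job 2: p=4, C=8
  Job 3: p=11, C=19
  Job 4: p=15, C=34
  Job 5: p=15, C=49
Total completion time = 4 + 8 + 19 + 34 + 49 = 114

114


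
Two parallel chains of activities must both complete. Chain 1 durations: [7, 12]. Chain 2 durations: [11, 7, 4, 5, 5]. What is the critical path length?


Path A total = 7 + 12 = 19
Path B total = 11 + 7 + 4 + 5 + 5 = 32
Critical path = longest path = max(19, 32) = 32

32


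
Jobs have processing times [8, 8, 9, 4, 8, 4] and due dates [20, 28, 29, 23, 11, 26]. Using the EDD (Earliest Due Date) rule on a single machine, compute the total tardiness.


Sort by due date (EDD order): [(8, 11), (8, 20), (4, 23), (4, 26), (8, 28), (9, 29)]
Compute completion times and tardiness:
  Job 1: p=8, d=11, C=8, tardiness=max(0,8-11)=0
  Job 2: p=8, d=20, C=16, tardiness=max(0,16-20)=0
  Job 3: p=4, d=23, C=20, tardiness=max(0,20-23)=0
  Job 4: p=4, d=26, C=24, tardiness=max(0,24-26)=0
  Job 5: p=8, d=28, C=32, tardiness=max(0,32-28)=4
  Job 6: p=9, d=29, C=41, tardiness=max(0,41-29)=12
Total tardiness = 16

16


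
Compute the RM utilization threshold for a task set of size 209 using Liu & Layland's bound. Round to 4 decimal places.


Compute 2^(1/209) = 1.0033219993
Subtract 1: 1.0033219993 - 1 = 0.0033219993
Multiply by n: 209 * 0.0033219993 = 0.6942978537
Round to 4 dp: 0.6943

0.6943


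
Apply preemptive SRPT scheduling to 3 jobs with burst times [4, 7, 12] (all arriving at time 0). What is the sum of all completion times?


Since all jobs arrive at t=0, SRPT equals SPT ordering.
SPT order: [4, 7, 12]
Completion times:
  Job 1: p=4, C=4
  Job 2: p=7, C=11
  Job 3: p=12, C=23
Total completion time = 4 + 11 + 23 = 38

38


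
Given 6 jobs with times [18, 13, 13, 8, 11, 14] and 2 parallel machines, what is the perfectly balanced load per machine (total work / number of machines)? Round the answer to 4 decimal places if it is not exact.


Total processing time = 18 + 13 + 13 + 8 + 11 + 14 = 77
Number of machines = 2
Ideal balanced load = 77 / 2 = 38.5

38.5


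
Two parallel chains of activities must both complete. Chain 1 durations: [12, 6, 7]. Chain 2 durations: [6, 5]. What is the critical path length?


Path A total = 12 + 6 + 7 = 25
Path B total = 6 + 5 = 11
Critical path = longest path = max(25, 11) = 25

25


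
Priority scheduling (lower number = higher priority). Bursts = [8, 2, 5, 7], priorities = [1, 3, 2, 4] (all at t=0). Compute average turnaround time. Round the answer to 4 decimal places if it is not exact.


Sort by priority (ascending = highest first):
Order: [(1, 8), (2, 5), (3, 2), (4, 7)]
Completion times:
  Priority 1, burst=8, C=8
  Priority 2, burst=5, C=13
  Priority 3, burst=2, C=15
  Priority 4, burst=7, C=22
Average turnaround = 58/4 = 14.5

14.5


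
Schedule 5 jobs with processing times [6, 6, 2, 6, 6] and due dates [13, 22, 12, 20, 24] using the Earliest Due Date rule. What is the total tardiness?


Sort by due date (EDD order): [(2, 12), (6, 13), (6, 20), (6, 22), (6, 24)]
Compute completion times and tardiness:
  Job 1: p=2, d=12, C=2, tardiness=max(0,2-12)=0
  Job 2: p=6, d=13, C=8, tardiness=max(0,8-13)=0
  Job 3: p=6, d=20, C=14, tardiness=max(0,14-20)=0
  Job 4: p=6, d=22, C=20, tardiness=max(0,20-22)=0
  Job 5: p=6, d=24, C=26, tardiness=max(0,26-24)=2
Total tardiness = 2

2


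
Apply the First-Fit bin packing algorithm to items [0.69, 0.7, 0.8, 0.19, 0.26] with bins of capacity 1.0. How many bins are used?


Place items sequentially using First-Fit:
  Item 0.69 -> new Bin 1
  Item 0.7 -> new Bin 2
  Item 0.8 -> new Bin 3
  Item 0.19 -> Bin 1 (now 0.88)
  Item 0.26 -> Bin 2 (now 0.96)
Total bins used = 3

3


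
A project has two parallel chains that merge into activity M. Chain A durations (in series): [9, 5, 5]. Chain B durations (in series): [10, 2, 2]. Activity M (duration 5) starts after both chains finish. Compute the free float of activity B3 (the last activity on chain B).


ES(B3) = sum of predecessors on chain B = 12
EF(B3) = ES + duration = 12 + 2 = 14
Successor of B3 is M. ES(M) = max(sum(A), sum(B)) = max(19, 14) = 19
Free float = ES(successor) - EF(current) = 19 - 14 = 5

5


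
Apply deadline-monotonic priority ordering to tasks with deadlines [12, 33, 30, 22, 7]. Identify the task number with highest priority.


Sort tasks by relative deadline (ascending):
  Task 5: deadline = 7
  Task 1: deadline = 12
  Task 4: deadline = 22
  Task 3: deadline = 30
  Task 2: deadline = 33
Priority order (highest first): [5, 1, 4, 3, 2]
Highest priority task = 5

5


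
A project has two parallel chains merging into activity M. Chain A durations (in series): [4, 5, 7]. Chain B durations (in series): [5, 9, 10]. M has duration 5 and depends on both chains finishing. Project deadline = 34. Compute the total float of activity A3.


Forward pass: ES(A3) = sum of predecessors on chain A = 9
EF = ES + duration = 9 + 7 = 16
Backward pass: LF(M) = deadline = 34; LS(M) = 34 - 5 = 29
LF(A3) = LS(M) - sum(successors on chain A) = 29 - 0 = 29
LS = LF - duration = 29 - 7 = 22
Total float = LS - ES = 22 - 9 = 13

13


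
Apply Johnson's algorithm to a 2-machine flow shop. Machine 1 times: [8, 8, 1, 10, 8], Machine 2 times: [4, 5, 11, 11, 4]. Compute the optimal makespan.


Apply Johnson's rule:
  Group 1 (a <= b): [(3, 1, 11), (4, 10, 11)]
  Group 2 (a > b): [(2, 8, 5), (1, 8, 4), (5, 8, 4)]
Optimal job order: [3, 4, 2, 1, 5]
Schedule:
  Job 3: M1 done at 1, M2 done at 12
  Job 4: M1 done at 11, M2 done at 23
  Job 2: M1 done at 19, M2 done at 28
  Job 1: M1 done at 27, M2 done at 32
  Job 5: M1 done at 35, M2 done at 39
Makespan = 39

39


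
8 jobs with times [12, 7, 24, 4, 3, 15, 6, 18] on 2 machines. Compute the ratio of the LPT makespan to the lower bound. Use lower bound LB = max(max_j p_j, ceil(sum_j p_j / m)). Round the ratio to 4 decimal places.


LPT order: [24, 18, 15, 12, 7, 6, 4, 3]
Machine loads after assignment: [45, 44]
LPT makespan = 45
Lower bound = max(max_job, ceil(total/2)) = max(24, 45) = 45
Ratio = 45 / 45 = 1.0

1.0


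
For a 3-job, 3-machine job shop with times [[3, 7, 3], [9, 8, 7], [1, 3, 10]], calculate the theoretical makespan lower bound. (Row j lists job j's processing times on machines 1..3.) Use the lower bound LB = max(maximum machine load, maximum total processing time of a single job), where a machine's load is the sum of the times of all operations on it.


Machine loads:
  Machine 1: 3 + 9 + 1 = 13
  Machine 2: 7 + 8 + 3 = 18
  Machine 3: 3 + 7 + 10 = 20
Max machine load = 20
Job totals:
  Job 1: 13
  Job 2: 24
  Job 3: 14
Max job total = 24
Lower bound = max(20, 24) = 24

24


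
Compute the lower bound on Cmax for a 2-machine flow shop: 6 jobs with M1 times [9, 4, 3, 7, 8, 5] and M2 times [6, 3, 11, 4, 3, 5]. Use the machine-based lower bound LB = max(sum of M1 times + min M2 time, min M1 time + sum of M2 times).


LB1 = sum(M1 times) + min(M2 times) = 36 + 3 = 39
LB2 = min(M1 times) + sum(M2 times) = 3 + 32 = 35
Lower bound = max(LB1, LB2) = max(39, 35) = 39

39


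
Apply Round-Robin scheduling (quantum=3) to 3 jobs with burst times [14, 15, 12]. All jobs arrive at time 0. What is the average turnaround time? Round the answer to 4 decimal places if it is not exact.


Time quantum = 3
Execution trace:
  J1 runs 3 units, time = 3
  J2 runs 3 units, time = 6
  J3 runs 3 units, time = 9
  J1 runs 3 units, time = 12
  J2 runs 3 units, time = 15
  J3 runs 3 units, time = 18
  J1 runs 3 units, time = 21
  J2 runs 3 units, time = 24
  J3 runs 3 units, time = 27
  J1 runs 3 units, time = 30
  J2 runs 3 units, time = 33
  J3 runs 3 units, time = 36
  J1 runs 2 units, time = 38
  J2 runs 3 units, time = 41
Finish times: [38, 41, 36]
Average turnaround = 115/3 = 38.3333

38.3333


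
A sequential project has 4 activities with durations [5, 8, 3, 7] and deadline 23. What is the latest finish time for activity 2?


LF(activity 2) = deadline - sum of successor durations
Successors: activities 3 through 4 with durations [3, 7]
Sum of successor durations = 10
LF = 23 - 10 = 13

13


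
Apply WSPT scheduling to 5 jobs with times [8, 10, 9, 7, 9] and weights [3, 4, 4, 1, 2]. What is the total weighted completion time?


Compute p/w ratios and sort ascending (WSPT): [(9, 4), (10, 4), (8, 3), (9, 2), (7, 1)]
Compute weighted completion times:
  Job (p=9,w=4): C=9, w*C=4*9=36
  Job (p=10,w=4): C=19, w*C=4*19=76
  Job (p=8,w=3): C=27, w*C=3*27=81
  Job (p=9,w=2): C=36, w*C=2*36=72
  Job (p=7,w=1): C=43, w*C=1*43=43
Total weighted completion time = 308

308


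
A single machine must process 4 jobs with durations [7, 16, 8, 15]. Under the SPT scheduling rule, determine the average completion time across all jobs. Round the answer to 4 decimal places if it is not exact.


Sort jobs by processing time (SPT order): [7, 8, 15, 16]
Compute completion times sequentially:
  Job 1: processing = 7, completes at 7
  Job 2: processing = 8, completes at 15
  Job 3: processing = 15, completes at 30
  Job 4: processing = 16, completes at 46
Sum of completion times = 98
Average completion time = 98/4 = 24.5

24.5


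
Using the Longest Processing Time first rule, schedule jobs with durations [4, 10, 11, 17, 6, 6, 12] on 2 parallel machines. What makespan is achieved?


Sort jobs in decreasing order (LPT): [17, 12, 11, 10, 6, 6, 4]
Assign each job to the least loaded machine:
  Machine 1: jobs [17, 10, 6], load = 33
  Machine 2: jobs [12, 11, 6, 4], load = 33
Makespan = max load = 33

33


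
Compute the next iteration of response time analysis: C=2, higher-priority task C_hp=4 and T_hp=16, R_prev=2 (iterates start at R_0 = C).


R_next = C + ceil(R_prev / T_hp) * C_hp
ceil(2 / 16) = ceil(0.125) = 1
Interference = 1 * 4 = 4
R_next = 2 + 4 = 6

6


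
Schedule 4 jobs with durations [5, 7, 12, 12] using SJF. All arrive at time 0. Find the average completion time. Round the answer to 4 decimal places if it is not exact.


SJF order (ascending): [5, 7, 12, 12]
Completion times:
  Job 1: burst=5, C=5
  Job 2: burst=7, C=12
  Job 3: burst=12, C=24
  Job 4: burst=12, C=36
Average completion = 77/4 = 19.25

19.25


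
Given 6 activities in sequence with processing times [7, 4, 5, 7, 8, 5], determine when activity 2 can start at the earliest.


Activity 2 starts after activities 1 through 1 complete.
Predecessor durations: [7]
ES = 7 = 7

7


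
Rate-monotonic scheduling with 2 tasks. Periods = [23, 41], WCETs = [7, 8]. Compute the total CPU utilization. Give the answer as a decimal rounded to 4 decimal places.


Compute individual utilizations (exact fractions):
  Task 1: C/T = 7/23 (approx. 0.3043)
  Task 2: C/T = 8/41 (approx. 0.1951)
Total utilization U = 7/23 + 8/41 = 471/943
Rounded to 4 decimal places: U = 0.4995
RM (Liu & Layland) bound for 2 tasks = 0.828427; compare with U = 471/943 (approx. 0.499470)
U <= bound, so schedulable by RM sufficient condition.

0.4995


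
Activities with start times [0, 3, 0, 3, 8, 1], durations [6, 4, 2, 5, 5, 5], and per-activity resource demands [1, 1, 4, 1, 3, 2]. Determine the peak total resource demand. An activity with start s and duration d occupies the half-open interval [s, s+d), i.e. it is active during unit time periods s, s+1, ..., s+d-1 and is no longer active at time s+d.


Each activity i is active on [start_i, start_i + duration_i).
Compute total resource usage per time slot:
  t=0: active resources = [1, 4], total = 5
  t=1: active resources = [1, 4, 2], total = 7
  t=2: active resources = [1, 2], total = 3
  t=3: active resources = [1, 1, 1, 2], total = 5
  t=4: active resources = [1, 1, 1, 2], total = 5
  t=5: active resources = [1, 1, 1, 2], total = 5
  t=6: active resources = [1, 1], total = 2
  t=7: active resources = [1], total = 1
  t=8: active resources = [3], total = 3
  t=9: active resources = [3], total = 3
  t=10: active resources = [3], total = 3
  t=11: active resources = [3], total = 3
  t=12: active resources = [3], total = 3
Peak resource demand = 7

7


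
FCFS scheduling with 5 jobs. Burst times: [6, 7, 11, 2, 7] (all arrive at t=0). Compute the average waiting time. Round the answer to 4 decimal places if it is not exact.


FCFS order (as given): [6, 7, 11, 2, 7]
Waiting times:
  Job 1: wait = 0
  Job 2: wait = 6
  Job 3: wait = 13
  Job 4: wait = 24
  Job 5: wait = 26
Sum of waiting times = 69
Average waiting time = 69/5 = 13.8

13.8


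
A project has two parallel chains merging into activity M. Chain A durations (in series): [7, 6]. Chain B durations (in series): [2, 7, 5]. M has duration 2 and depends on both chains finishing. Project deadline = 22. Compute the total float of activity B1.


Forward pass: ES(B1) = sum of predecessors on chain B = 0
EF = ES + duration = 0 + 2 = 2
Backward pass: LF(M) = deadline = 22; LS(M) = 22 - 2 = 20
LF(B1) = LS(M) - sum(successors on chain B) = 20 - 12 = 8
LS = LF - duration = 8 - 2 = 6
Total float = LS - ES = 6 - 0 = 6

6


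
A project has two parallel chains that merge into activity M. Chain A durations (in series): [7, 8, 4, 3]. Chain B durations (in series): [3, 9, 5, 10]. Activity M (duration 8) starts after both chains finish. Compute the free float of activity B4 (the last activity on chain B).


ES(B4) = sum of predecessors on chain B = 17
EF(B4) = ES + duration = 17 + 10 = 27
Successor of B4 is M. ES(M) = max(sum(A), sum(B)) = max(22, 27) = 27
Free float = ES(successor) - EF(current) = 27 - 27 = 0

0


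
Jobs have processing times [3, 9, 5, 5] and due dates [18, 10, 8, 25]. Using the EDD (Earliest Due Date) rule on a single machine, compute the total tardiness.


Sort by due date (EDD order): [(5, 8), (9, 10), (3, 18), (5, 25)]
Compute completion times and tardiness:
  Job 1: p=5, d=8, C=5, tardiness=max(0,5-8)=0
  Job 2: p=9, d=10, C=14, tardiness=max(0,14-10)=4
  Job 3: p=3, d=18, C=17, tardiness=max(0,17-18)=0
  Job 4: p=5, d=25, C=22, tardiness=max(0,22-25)=0
Total tardiness = 4

4


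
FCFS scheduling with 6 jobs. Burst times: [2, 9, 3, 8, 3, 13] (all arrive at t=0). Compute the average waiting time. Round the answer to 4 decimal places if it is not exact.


FCFS order (as given): [2, 9, 3, 8, 3, 13]
Waiting times:
  Job 1: wait = 0
  Job 2: wait = 2
  Job 3: wait = 11
  Job 4: wait = 14
  Job 5: wait = 22
  Job 6: wait = 25
Sum of waiting times = 74
Average waiting time = 74/6 = 12.3333

12.3333


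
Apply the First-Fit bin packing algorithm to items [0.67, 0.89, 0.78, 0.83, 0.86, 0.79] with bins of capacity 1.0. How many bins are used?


Place items sequentially using First-Fit:
  Item 0.67 -> new Bin 1
  Item 0.89 -> new Bin 2
  Item 0.78 -> new Bin 3
  Item 0.83 -> new Bin 4
  Item 0.86 -> new Bin 5
  Item 0.79 -> new Bin 6
Total bins used = 6

6


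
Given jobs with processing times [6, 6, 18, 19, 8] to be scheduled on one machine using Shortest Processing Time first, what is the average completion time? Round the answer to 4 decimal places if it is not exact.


Sort jobs by processing time (SPT order): [6, 6, 8, 18, 19]
Compute completion times sequentially:
  Job 1: processing = 6, completes at 6
  Job 2: processing = 6, completes at 12
  Job 3: processing = 8, completes at 20
  Job 4: processing = 18, completes at 38
  Job 5: processing = 19, completes at 57
Sum of completion times = 133
Average completion time = 133/5 = 26.6

26.6


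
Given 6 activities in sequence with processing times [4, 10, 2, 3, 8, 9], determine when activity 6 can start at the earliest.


Activity 6 starts after activities 1 through 5 complete.
Predecessor durations: [4, 10, 2, 3, 8]
ES = 4 + 10 + 2 + 3 + 8 = 27

27


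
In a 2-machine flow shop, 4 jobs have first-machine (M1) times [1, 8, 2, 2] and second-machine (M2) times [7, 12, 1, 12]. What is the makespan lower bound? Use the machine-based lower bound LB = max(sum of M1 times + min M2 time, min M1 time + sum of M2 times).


LB1 = sum(M1 times) + min(M2 times) = 13 + 1 = 14
LB2 = min(M1 times) + sum(M2 times) = 1 + 32 = 33
Lower bound = max(LB1, LB2) = max(14, 33) = 33

33


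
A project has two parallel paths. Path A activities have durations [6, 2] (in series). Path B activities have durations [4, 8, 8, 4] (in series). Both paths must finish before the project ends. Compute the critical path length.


Path A total = 6 + 2 = 8
Path B total = 4 + 8 + 8 + 4 = 24
Critical path = longest path = max(8, 24) = 24

24


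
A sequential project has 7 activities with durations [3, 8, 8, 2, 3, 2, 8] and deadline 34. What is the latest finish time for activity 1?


LF(activity 1) = deadline - sum of successor durations
Successors: activities 2 through 7 with durations [8, 8, 2, 3, 2, 8]
Sum of successor durations = 31
LF = 34 - 31 = 3

3


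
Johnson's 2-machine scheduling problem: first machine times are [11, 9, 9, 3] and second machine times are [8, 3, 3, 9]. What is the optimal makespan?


Apply Johnson's rule:
  Group 1 (a <= b): [(4, 3, 9)]
  Group 2 (a > b): [(1, 11, 8), (2, 9, 3), (3, 9, 3)]
Optimal job order: [4, 1, 2, 3]
Schedule:
  Job 4: M1 done at 3, M2 done at 12
  Job 1: M1 done at 14, M2 done at 22
  Job 2: M1 done at 23, M2 done at 26
  Job 3: M1 done at 32, M2 done at 35
Makespan = 35

35


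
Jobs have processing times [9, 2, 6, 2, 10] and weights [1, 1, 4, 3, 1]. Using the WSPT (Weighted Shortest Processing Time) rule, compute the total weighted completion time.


Compute p/w ratios and sort ascending (WSPT): [(2, 3), (6, 4), (2, 1), (9, 1), (10, 1)]
Compute weighted completion times:
  Job (p=2,w=3): C=2, w*C=3*2=6
  Job (p=6,w=4): C=8, w*C=4*8=32
  Job (p=2,w=1): C=10, w*C=1*10=10
  Job (p=9,w=1): C=19, w*C=1*19=19
  Job (p=10,w=1): C=29, w*C=1*29=29
Total weighted completion time = 96

96


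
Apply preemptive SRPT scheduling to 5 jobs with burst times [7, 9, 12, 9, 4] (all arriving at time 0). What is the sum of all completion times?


Since all jobs arrive at t=0, SRPT equals SPT ordering.
SPT order: [4, 7, 9, 9, 12]
Completion times:
  Job 1: p=4, C=4
  Job 2: p=7, C=11
  Job 3: p=9, C=20
  Job 4: p=9, C=29
  Job 5: p=12, C=41
Total completion time = 4 + 11 + 20 + 29 + 41 = 105

105


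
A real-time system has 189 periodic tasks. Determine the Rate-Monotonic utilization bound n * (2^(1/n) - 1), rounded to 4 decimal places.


Compute 2^(1/189) = 1.0036741787
Subtract 1: 1.0036741787 - 1 = 0.0036741787
Multiply by n: 189 * 0.0036741787 = 0.6944197743
Round to 4 dp: 0.6944

0.6944


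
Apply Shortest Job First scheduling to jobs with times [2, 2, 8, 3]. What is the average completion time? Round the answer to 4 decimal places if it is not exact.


SJF order (ascending): [2, 2, 3, 8]
Completion times:
  Job 1: burst=2, C=2
  Job 2: burst=2, C=4
  Job 3: burst=3, C=7
  Job 4: burst=8, C=15
Average completion = 28/4 = 7.0

7.0


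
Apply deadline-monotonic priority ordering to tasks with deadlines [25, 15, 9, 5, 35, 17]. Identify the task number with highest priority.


Sort tasks by relative deadline (ascending):
  Task 4: deadline = 5
  Task 3: deadline = 9
  Task 2: deadline = 15
  Task 6: deadline = 17
  Task 1: deadline = 25
  Task 5: deadline = 35
Priority order (highest first): [4, 3, 2, 6, 1, 5]
Highest priority task = 4

4


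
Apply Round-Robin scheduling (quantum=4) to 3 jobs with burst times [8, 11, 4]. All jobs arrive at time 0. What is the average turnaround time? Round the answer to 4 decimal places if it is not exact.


Time quantum = 4
Execution trace:
  J1 runs 4 units, time = 4
  J2 runs 4 units, time = 8
  J3 runs 4 units, time = 12
  J1 runs 4 units, time = 16
  J2 runs 4 units, time = 20
  J2 runs 3 units, time = 23
Finish times: [16, 23, 12]
Average turnaround = 51/3 = 17.0

17.0


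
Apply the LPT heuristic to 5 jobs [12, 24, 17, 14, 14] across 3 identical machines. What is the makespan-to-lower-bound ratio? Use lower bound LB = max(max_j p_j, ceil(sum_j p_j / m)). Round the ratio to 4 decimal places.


LPT order: [24, 17, 14, 14, 12]
Machine loads after assignment: [24, 29, 28]
LPT makespan = 29
Lower bound = max(max_job, ceil(total/3)) = max(24, 27) = 27
Ratio = 29 / 27 = 1.0741

1.0741


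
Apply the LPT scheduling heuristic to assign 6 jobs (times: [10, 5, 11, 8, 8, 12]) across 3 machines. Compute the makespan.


Sort jobs in decreasing order (LPT): [12, 11, 10, 8, 8, 5]
Assign each job to the least loaded machine:
  Machine 1: jobs [12, 5], load = 17
  Machine 2: jobs [11, 8], load = 19
  Machine 3: jobs [10, 8], load = 18
Makespan = max load = 19

19


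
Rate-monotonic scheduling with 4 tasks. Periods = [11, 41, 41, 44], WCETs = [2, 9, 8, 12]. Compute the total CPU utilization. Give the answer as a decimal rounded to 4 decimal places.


Compute individual utilizations (exact fractions):
  Task 1: C/T = 2/11 (approx. 0.1818)
  Task 2: C/T = 9/41 (approx. 0.2195)
  Task 3: C/T = 8/41 (approx. 0.1951)
  Task 4: C/T = 12/44 = 3/11 (approx. 0.2727)
Total utilization U = 2/11 + 9/41 + 8/41 + 3/11 = 392/451
Rounded to 4 decimal places: U = 0.8692
RM (Liu & Layland) bound for 4 tasks = 0.756828; compare with U = 392/451 (approx. 0.869180)
bound < U <= 1, so the RM sufficient condition is not met (inconclusive; an exact test such as response-time analysis is needed).

0.8692


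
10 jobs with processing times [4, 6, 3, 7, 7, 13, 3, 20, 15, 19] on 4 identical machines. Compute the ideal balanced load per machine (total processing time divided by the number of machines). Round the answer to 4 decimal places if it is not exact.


Total processing time = 4 + 6 + 3 + 7 + 7 + 13 + 3 + 20 + 15 + 19 = 97
Number of machines = 4
Ideal balanced load = 97 / 4 = 24.25

24.25


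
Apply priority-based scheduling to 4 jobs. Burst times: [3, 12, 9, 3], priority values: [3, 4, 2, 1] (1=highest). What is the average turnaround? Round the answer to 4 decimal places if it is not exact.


Sort by priority (ascending = highest first):
Order: [(1, 3), (2, 9), (3, 3), (4, 12)]
Completion times:
  Priority 1, burst=3, C=3
  Priority 2, burst=9, C=12
  Priority 3, burst=3, C=15
  Priority 4, burst=12, C=27
Average turnaround = 57/4 = 14.25

14.25


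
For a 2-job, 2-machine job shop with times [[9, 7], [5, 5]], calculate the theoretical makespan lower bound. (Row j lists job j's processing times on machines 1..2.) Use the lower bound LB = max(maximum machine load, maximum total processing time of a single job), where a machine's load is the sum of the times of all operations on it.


Machine loads:
  Machine 1: 9 + 5 = 14
  Machine 2: 7 + 5 = 12
Max machine load = 14
Job totals:
  Job 1: 16
  Job 2: 10
Max job total = 16
Lower bound = max(14, 16) = 16

16


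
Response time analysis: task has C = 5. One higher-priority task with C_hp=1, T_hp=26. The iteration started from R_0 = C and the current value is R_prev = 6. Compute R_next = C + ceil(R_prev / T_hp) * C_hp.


R_next = C + ceil(R_prev / T_hp) * C_hp
ceil(6 / 26) = ceil(0.2308) = 1
Interference = 1 * 1 = 1
R_next = 5 + 1 = 6
R_next = R_prev, so the iteration has converged (response time = 6).

6


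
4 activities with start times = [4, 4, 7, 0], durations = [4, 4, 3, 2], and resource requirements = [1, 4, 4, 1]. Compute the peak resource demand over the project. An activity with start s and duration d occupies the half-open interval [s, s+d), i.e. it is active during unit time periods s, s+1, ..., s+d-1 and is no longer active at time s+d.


Each activity i is active on [start_i, start_i + duration_i).
Compute total resource usage per time slot:
  t=0: active resources = [1], total = 1
  t=1: active resources = [1], total = 1
  t=2: active resources = [], total = 0
  t=3: active resources = [], total = 0
  t=4: active resources = [1, 4], total = 5
  t=5: active resources = [1, 4], total = 5
  t=6: active resources = [1, 4], total = 5
  t=7: active resources = [1, 4, 4], total = 9
  t=8: active resources = [4], total = 4
  t=9: active resources = [4], total = 4
Peak resource demand = 9

9


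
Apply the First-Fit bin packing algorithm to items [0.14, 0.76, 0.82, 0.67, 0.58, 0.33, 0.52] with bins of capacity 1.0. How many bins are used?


Place items sequentially using First-Fit:
  Item 0.14 -> new Bin 1
  Item 0.76 -> Bin 1 (now 0.9)
  Item 0.82 -> new Bin 2
  Item 0.67 -> new Bin 3
  Item 0.58 -> new Bin 4
  Item 0.33 -> Bin 3 (now 1.0)
  Item 0.52 -> new Bin 5
Total bins used = 5

5


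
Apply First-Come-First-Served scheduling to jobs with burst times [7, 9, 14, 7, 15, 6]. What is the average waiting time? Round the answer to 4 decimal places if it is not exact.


FCFS order (as given): [7, 9, 14, 7, 15, 6]
Waiting times:
  Job 1: wait = 0
  Job 2: wait = 7
  Job 3: wait = 16
  Job 4: wait = 30
  Job 5: wait = 37
  Job 6: wait = 52
Sum of waiting times = 142
Average waiting time = 142/6 = 23.6667

23.6667


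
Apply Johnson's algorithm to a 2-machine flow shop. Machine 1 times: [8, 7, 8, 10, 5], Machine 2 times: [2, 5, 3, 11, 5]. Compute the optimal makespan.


Apply Johnson's rule:
  Group 1 (a <= b): [(5, 5, 5), (4, 10, 11)]
  Group 2 (a > b): [(2, 7, 5), (3, 8, 3), (1, 8, 2)]
Optimal job order: [5, 4, 2, 3, 1]
Schedule:
  Job 5: M1 done at 5, M2 done at 10
  Job 4: M1 done at 15, M2 done at 26
  Job 2: M1 done at 22, M2 done at 31
  Job 3: M1 done at 30, M2 done at 34
  Job 1: M1 done at 38, M2 done at 40
Makespan = 40

40


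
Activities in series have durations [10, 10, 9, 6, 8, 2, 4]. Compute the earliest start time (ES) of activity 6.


Activity 6 starts after activities 1 through 5 complete.
Predecessor durations: [10, 10, 9, 6, 8]
ES = 10 + 10 + 9 + 6 + 8 = 43

43


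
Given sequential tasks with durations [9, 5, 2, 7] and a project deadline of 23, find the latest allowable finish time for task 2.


LF(activity 2) = deadline - sum of successor durations
Successors: activities 3 through 4 with durations [2, 7]
Sum of successor durations = 9
LF = 23 - 9 = 14

14


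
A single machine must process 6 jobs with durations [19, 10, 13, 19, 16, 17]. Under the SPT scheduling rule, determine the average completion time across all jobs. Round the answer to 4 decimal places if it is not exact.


Sort jobs by processing time (SPT order): [10, 13, 16, 17, 19, 19]
Compute completion times sequentially:
  Job 1: processing = 10, completes at 10
  Job 2: processing = 13, completes at 23
  Job 3: processing = 16, completes at 39
  Job 4: processing = 17, completes at 56
  Job 5: processing = 19, completes at 75
  Job 6: processing = 19, completes at 94
Sum of completion times = 297
Average completion time = 297/6 = 49.5

49.5


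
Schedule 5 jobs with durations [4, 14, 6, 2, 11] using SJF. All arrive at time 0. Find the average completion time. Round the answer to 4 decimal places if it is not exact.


SJF order (ascending): [2, 4, 6, 11, 14]
Completion times:
  Job 1: burst=2, C=2
  Job 2: burst=4, C=6
  Job 3: burst=6, C=12
  Job 4: burst=11, C=23
  Job 5: burst=14, C=37
Average completion = 80/5 = 16.0

16.0


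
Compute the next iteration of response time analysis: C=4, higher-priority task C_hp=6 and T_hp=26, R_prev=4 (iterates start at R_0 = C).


R_next = C + ceil(R_prev / T_hp) * C_hp
ceil(4 / 26) = ceil(0.1538) = 1
Interference = 1 * 6 = 6
R_next = 4 + 6 = 10

10


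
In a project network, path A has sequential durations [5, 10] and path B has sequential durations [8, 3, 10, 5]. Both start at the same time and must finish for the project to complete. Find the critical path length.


Path A total = 5 + 10 = 15
Path B total = 8 + 3 + 10 + 5 = 26
Critical path = longest path = max(15, 26) = 26

26


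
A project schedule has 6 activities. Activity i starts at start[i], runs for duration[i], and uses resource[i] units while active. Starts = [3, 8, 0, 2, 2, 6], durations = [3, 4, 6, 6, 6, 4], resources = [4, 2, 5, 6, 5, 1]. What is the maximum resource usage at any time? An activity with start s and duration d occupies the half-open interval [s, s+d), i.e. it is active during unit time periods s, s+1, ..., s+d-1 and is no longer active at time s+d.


Each activity i is active on [start_i, start_i + duration_i).
Compute total resource usage per time slot:
  t=0: active resources = [5], total = 5
  t=1: active resources = [5], total = 5
  t=2: active resources = [5, 6, 5], total = 16
  t=3: active resources = [4, 5, 6, 5], total = 20
  t=4: active resources = [4, 5, 6, 5], total = 20
  t=5: active resources = [4, 5, 6, 5], total = 20
  t=6: active resources = [6, 5, 1], total = 12
  t=7: active resources = [6, 5, 1], total = 12
  t=8: active resources = [2, 1], total = 3
  t=9: active resources = [2, 1], total = 3
  t=10: active resources = [2], total = 2
  t=11: active resources = [2], total = 2
Peak resource demand = 20

20


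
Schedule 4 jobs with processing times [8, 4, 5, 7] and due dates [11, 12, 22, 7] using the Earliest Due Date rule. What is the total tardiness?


Sort by due date (EDD order): [(7, 7), (8, 11), (4, 12), (5, 22)]
Compute completion times and tardiness:
  Job 1: p=7, d=7, C=7, tardiness=max(0,7-7)=0
  Job 2: p=8, d=11, C=15, tardiness=max(0,15-11)=4
  Job 3: p=4, d=12, C=19, tardiness=max(0,19-12)=7
  Job 4: p=5, d=22, C=24, tardiness=max(0,24-22)=2
Total tardiness = 13

13
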